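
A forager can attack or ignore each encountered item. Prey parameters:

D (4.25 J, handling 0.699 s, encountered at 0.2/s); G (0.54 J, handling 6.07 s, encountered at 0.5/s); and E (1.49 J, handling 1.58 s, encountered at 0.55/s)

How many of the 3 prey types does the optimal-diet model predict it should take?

2

E/h in descending order: D 6.08, E 0.943, G 0.089 J/s. The optimal diet is the largest prefix of this list for which every included type satisfies E_i/h_i > R on the types above it.
Rate on top 1: 0.7457. E: 0.943 > 0.7457 → include.
Rate on top 2: 0.8311. G: 0.089 < 0.8311 → exclude; stop.
Optimal diet: D, E — 2 of 3 types.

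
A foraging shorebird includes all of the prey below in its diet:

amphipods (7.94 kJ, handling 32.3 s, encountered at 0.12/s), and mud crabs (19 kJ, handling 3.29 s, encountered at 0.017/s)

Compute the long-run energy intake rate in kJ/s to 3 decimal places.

0.259 kJ/s

Energy encountered per unit search time: 0.12×7.94 + 0.017×19 = 1.276 kJ/s.
Handling time per unit search time: 0.12×32.3 + 0.017×3.29 = 3.932.
Rate = 1.276/(1 + 3.932) = 0.2587 kJ/s.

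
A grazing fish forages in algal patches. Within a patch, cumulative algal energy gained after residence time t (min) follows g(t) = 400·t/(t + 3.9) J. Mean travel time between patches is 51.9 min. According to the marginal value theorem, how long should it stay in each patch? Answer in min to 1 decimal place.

Maximise g(t)/(T+t): set derivative to zero → g'(t)(T+t) = g(t).
g'(t) = 400·3.9/(t + 3.9)². Setting 400·3.9/(t+3.9)² = 400t/[(t+3.9)(51.9+t)] gives 3.9(51.9+t) = t(t+3.9), so t² = 3.9×51.9 = 202.4.
t* = √202.4 = 14.23 min.

14.2 min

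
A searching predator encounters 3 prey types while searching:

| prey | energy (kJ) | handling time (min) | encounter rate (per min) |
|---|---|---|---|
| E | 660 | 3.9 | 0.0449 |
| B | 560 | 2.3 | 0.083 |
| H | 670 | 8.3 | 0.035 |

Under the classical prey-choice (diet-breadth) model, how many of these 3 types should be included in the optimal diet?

E/h in descending order: B 243, E 169, H 80.7 kJ/min. The optimal diet is the largest prefix of this list for which every included type satisfies E_i/h_i > R on the types above it.
Rate on top 1: 39.03. E: 169 > 39.03 → include.
Rate on top 2: 55.72. H: 80.7 > 55.72 → include.
Optimal diet: B, E, H — 3 of 3 types.

3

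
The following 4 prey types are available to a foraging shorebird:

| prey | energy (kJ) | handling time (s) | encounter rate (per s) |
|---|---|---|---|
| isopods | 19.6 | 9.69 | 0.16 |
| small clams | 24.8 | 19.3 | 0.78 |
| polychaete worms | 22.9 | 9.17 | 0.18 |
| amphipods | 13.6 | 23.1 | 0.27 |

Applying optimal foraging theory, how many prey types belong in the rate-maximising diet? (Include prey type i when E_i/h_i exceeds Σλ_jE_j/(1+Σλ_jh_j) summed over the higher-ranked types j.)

2

Rank by E/h (kJ/s): polychaete worms 2.5, isopods 2.02, small clams 1.28, amphipods 0.589. Include each in turn until the next type's E/h falls below the running intake rate.
Rate on top 1: 1.555. isopods: 2.02 > 1.555 → include.
Rate on top 2: 1.728. small clams: 1.28 < 1.728 → exclude; stop.
Optimal diet: polychaete worms, isopods — 2 of 4 types.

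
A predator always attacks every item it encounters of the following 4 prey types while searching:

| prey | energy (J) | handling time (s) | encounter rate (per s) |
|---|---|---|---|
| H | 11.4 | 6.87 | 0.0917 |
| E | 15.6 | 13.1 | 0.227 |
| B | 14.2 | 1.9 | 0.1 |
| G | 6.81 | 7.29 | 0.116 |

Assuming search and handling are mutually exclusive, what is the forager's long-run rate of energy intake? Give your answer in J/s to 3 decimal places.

1.205 J/s

R = Σλ_iE_i / (1 + Σλ_ih_i)
Numerator: 0.0917×11.4 + 0.227×15.6 + 0.1×14.2 + 0.116×6.81 = 6.797
Denominator: 1 + 0.0917×6.87 + 0.227×13.1 + 0.1×1.9 + 0.116×7.29 = 5.639
R = 6.797/5.639 = 1.205 J/s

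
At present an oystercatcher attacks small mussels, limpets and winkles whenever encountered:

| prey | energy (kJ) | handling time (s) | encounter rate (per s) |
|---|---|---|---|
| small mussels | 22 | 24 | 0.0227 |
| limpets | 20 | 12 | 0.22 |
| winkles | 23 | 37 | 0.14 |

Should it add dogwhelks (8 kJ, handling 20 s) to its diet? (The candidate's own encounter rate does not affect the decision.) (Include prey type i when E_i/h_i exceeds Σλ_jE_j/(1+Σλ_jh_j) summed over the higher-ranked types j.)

No

Current rate: (0.0227×22 + 0.22×20 + 0.14×23)/(1 + 0.0227×24 + 0.22×12 + 0.14×37) = 0.867 kJ/s.
dogwhelks: E/h = 8/20 = 0.4 kJ/s.
0.4 < 0.867, so adding dogwhelks would lower the average — exclude it.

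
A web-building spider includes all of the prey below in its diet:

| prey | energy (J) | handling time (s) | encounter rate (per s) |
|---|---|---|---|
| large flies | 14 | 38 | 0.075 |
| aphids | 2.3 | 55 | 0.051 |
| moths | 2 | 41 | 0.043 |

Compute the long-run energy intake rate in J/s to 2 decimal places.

Energy encountered per unit search time: 0.075×14 + 0.051×2.3 + 0.043×2 = 1.253 J/s.
Handling time per unit search time: 0.075×38 + 0.051×55 + 0.043×41 = 7.418.
Rate = 1.253/(1 + 7.418) = 0.1489 J/s.

0.15 J/s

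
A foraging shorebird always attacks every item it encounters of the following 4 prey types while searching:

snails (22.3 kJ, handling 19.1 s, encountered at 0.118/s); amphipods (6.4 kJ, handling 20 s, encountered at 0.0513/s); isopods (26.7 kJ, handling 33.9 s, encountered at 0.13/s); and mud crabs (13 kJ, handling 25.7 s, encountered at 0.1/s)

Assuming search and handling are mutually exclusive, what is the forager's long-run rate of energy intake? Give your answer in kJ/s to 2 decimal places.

Energy encountered per unit search time: 0.118×22.3 + 0.0513×6.4 + 0.13×26.7 + 0.1×13 = 7.731 kJ/s.
Handling time per unit search time: 0.118×19.1 + 0.0513×20 + 0.13×33.9 + 0.1×25.7 = 10.26.
Rate = 7.731/(1 + 10.26) = 0.6868 kJ/s.

0.69 kJ/s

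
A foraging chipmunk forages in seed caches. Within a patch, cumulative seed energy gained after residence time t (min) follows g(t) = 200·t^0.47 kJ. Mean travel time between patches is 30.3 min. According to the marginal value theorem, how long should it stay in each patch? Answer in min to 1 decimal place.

Optimal t* satisfies g'(t*) = g(t*)/(T + t*).
g'(t) = 0.47·200·t^-0.53. Setting 0.47·200·t^-0.53 = 200·t^0.47/(30.3+t) gives 0.47(30.3+t) = t, so 0.53·t = 0.47×30.3.
t* = 0.47×30.3/0.53 = 26.87 min.

26.9 min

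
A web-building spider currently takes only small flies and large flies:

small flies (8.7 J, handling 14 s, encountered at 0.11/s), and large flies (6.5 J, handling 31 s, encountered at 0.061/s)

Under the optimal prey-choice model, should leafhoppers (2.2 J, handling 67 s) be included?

No

Intake rate on the current diet: R = (0.11×8.7 + 0.061×6.5) / (1 + 0.11×14 + 0.061×31) = 1.353/4.431 = 0.3055 J/s.
Profitability of leafhoppers: 2.2/67 = 0.03284 J/s.
0.03284 < 0.3055, so adding leafhoppers would lower the average — exclude it.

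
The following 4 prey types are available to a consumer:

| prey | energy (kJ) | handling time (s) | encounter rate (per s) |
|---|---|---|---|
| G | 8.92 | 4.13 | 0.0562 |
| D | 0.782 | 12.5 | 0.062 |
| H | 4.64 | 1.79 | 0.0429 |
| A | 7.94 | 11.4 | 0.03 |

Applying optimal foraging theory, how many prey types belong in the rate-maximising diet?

E/h in descending order: H 2.59, G 2.16, A 0.696, D 0.0626 kJ/s. The optimal diet is the largest prefix of this list for which every included type satisfies E_i/h_i > R on the types above it.
Rate on top 1: 0.1849. G: 2.16 > 0.1849 → include.
Rate on top 2: 0.5351. A: 0.696 > 0.5351 → include.
Rate on top 3: 0.5685. D: 0.0626 < 0.5685 → exclude; stop.
Optimal diet: H, G, A — 3 of 4 types.

3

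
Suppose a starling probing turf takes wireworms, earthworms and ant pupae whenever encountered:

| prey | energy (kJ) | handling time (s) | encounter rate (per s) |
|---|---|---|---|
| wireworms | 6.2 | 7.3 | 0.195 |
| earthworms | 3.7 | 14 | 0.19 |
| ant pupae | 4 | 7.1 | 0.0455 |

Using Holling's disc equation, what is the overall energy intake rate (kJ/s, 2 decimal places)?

0.39 kJ/s

Energy encountered per unit search time: 0.195×6.2 + 0.19×3.7 + 0.0455×4 = 2.094 kJ/s.
Handling time per unit search time: 0.195×7.3 + 0.19×14 + 0.0455×7.1 = 4.407.
Rate = 2.094/(1 + 4.407) = 0.3873 kJ/s.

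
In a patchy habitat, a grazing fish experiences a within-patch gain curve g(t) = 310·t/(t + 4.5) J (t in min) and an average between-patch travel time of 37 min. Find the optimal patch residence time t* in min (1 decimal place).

12.9 min

By the marginal value theorem, leave when the instantaneous gain rate g'(t) equals the habitat-wide average g(t)/(T + t).
g'(t) = 310·4.5/(t + 4.5)². Setting 310·4.5/(t+4.5)² = 310t/[(t+4.5)(37+t)] gives 4.5(37+t) = t(t+4.5), so t² = 4.5×37 = 166.5.
t* = √166.5 = 12.9 min.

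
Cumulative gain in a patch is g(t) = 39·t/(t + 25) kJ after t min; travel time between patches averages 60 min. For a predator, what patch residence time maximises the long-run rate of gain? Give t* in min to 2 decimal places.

Maximise g(t)/(T+t): set derivative to zero → g'(t)(T+t) = g(t).
g'(t) = 39·25/(t + 25)². Setting 39·25/(t+25)² = 39t/[(t+25)(60+t)] gives 25(60+t) = t(t+25), so t² = 25×60 = 1500.
t* = √1500 = 38.73 min.

38.73 min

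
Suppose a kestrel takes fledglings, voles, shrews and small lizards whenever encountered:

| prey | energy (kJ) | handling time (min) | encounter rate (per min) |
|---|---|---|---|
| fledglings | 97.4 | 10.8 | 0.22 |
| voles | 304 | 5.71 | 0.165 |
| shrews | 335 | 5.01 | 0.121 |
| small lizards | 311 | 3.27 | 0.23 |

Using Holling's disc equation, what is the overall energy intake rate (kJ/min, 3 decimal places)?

Energy encountered per unit search time: 0.22×97.4 + 0.165×304 + 0.121×335 + 0.23×311 = 183.7 kJ/min.
Handling time per unit search time: 0.22×10.8 + 0.165×5.71 + 0.121×5.01 + 0.23×3.27 = 4.676.
Rate = 183.7/(1 + 4.676) = 32.35 kJ/min.

32.353 kJ/min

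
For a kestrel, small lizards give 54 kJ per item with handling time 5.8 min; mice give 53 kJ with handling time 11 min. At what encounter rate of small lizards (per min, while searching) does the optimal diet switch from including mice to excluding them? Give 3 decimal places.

Drop mice once their profitability E₂/h₂ falls below the rate achievable on small lizards alone: E₂/h₂ = λE₁/(1 + λh₁).
Solve for λ: λE₁h₂ = E₂(1 + λh₁) → λ(E₁h₂ − E₂h₁) = E₂ → λ = E₂/(E₁h₂ − E₂h₁).
λ = 53/(54×11 − 53×5.8) = 53/286.6 = 0.1849 per min.

0.185 per min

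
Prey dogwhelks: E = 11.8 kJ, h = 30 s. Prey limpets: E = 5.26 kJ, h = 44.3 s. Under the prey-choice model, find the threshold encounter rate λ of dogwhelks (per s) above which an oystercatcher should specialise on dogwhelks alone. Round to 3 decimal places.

0.014 per s

The zero-one rule: include limpets iff E₂/h₂ > λE₁/(1+λh₁). Equality gives the switch point.
λE₁h₂ = E₂ + λE₂h₁ ⇒ λ = E₂/(E₁h₂ − E₂h₁) = 5.26/(522.7 − 157.8) = 0.01441 per s.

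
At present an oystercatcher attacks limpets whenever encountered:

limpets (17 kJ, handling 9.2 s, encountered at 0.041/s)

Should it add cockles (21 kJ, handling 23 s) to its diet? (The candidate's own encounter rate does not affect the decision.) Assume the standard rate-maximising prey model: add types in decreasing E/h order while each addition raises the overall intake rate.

On limpets alone, R = ΣλE/(1+Σλh) = 0.697/1.377 = 0.5061 kJ/s.
Profitability of cockles: 21/23 = 0.913 kJ/s.
0.913 > 0.5061, so adding cockles raises the average — include it.

Yes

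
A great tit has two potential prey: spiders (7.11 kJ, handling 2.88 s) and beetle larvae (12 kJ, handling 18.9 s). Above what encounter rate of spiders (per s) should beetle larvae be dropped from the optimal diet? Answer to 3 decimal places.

0.120 per s

Drop beetle larvae once their profitability E₂/h₂ falls below the rate achievable on spiders alone: E₂/h₂ = λE₁/(1 + λh₁).
Solve for λ: λE₁h₂ = E₂(1 + λh₁) → λ(E₁h₂ − E₂h₁) = E₂ → λ = E₂/(E₁h₂ − E₂h₁).
λ = 12/(7.11×18.9 − 12×2.88) = 12/99.82 = 0.1202 per s.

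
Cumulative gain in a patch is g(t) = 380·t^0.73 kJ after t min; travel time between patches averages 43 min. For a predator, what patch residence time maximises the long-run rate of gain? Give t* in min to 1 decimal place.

116.3 min

Maximise g(t)/(T+t): set derivative to zero → g'(t)(T+t) = g(t).
g'(t) = 0.73·380·t^-0.27. Setting 0.73·380·t^-0.27 = 380·t^0.73/(43+t) gives 0.73(43+t) = t, so 0.27·t = 0.73×43.
t* = 0.73×43/0.27 = 116.3 min.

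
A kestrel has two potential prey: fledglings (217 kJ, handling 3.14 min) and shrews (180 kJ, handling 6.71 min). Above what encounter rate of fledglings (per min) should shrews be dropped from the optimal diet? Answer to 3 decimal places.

0.202 per min

The zero-one rule: include shrews iff E₂/h₂ > λE₁/(1+λh₁). Equality gives the switch point.
λE₁h₂ = E₂ + λE₂h₁ ⇒ λ = E₂/(E₁h₂ − E₂h₁) = 180/(1456 − 565.2) = 0.202 per min.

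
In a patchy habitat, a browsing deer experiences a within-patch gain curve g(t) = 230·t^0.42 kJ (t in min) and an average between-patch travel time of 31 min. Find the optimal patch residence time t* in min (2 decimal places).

22.45 min

Maximise g(t)/(T+t): set derivative to zero → g'(t)(T+t) = g(t).
g'(t) = 0.42·230·t^-0.58. Setting 0.42·230·t^-0.58 = 230·t^0.42/(31+t) gives 0.42(31+t) = t, so 0.58·t = 0.42×31.
t* = 0.42×31/0.58 = 22.45 min.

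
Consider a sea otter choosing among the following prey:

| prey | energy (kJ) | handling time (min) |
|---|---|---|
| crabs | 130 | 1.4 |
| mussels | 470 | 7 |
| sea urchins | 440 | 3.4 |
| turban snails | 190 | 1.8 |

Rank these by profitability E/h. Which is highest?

Profitability E/h (kJ/min): crabs = 130/1.4 = 92.9, mussels = 470/7 = 67.1, sea urchins = 440/3.4 = 129, turban snails = 190/1.8 = 106.
Ranked: sea urchins > turban snails > crabs > mussels.

sea urchins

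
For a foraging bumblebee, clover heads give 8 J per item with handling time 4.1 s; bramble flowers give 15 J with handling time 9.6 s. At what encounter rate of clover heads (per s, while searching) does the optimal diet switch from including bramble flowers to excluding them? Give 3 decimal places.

0.980 per s

The zero-one rule: include bramble flowers iff E₂/h₂ > λE₁/(1+λh₁). Equality gives the switch point.
λE₁h₂ = E₂ + λE₂h₁ ⇒ λ = E₂/(E₁h₂ − E₂h₁) = 15/(76.8 − 61.5) = 0.9804 per s.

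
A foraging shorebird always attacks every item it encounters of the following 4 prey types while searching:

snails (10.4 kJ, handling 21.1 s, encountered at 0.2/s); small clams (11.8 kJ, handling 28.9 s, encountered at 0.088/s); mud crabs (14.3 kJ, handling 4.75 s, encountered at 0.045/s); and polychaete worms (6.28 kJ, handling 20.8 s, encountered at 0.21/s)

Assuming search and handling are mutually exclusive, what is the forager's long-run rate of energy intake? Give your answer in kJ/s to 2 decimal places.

R = (0.2×10.4 + 0.088×11.8 + 0.045×14.3 + 0.21×6.28) / (1 + 0.2×21.1 + 0.088×28.9 + 0.045×4.75 + 0.21×20.8) = 5.081/12.34 = 0.4116 kJ/s.

0.41 kJ/s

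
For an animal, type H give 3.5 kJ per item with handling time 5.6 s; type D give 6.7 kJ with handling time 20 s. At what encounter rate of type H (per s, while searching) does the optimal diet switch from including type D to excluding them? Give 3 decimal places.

0.206 per s

At the threshold, the rate on type H alone equals the profitability of type D: λ·3.5/(1 + λ·5.6) = 6.7/20 = 0.335.
Rearranging, λ(3.5 − 0.335×5.6) = 0.335, so λ = 0.335/1.624 = 0.2063 per s.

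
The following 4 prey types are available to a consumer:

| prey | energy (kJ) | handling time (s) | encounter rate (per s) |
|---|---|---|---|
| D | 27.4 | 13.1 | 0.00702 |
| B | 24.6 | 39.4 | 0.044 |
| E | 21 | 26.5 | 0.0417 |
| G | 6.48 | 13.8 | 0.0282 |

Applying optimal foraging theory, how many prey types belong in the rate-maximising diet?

3

E/h in descending order: D 2.09, E 0.792, B 0.624, G 0.47 kJ/s. The optimal diet is the largest prefix of this list for which every included type satisfies E_i/h_i > R on the types above it.
Rate on top 1: 0.1761. E: 0.792 > 0.1761 → include.
Rate on top 2: 0.4861. B: 0.624 > 0.4861 → include.
Rate on top 3: 0.5471. G: 0.47 < 0.5471 → exclude; stop.
Optimal diet: D, E, B — 3 of 4 types.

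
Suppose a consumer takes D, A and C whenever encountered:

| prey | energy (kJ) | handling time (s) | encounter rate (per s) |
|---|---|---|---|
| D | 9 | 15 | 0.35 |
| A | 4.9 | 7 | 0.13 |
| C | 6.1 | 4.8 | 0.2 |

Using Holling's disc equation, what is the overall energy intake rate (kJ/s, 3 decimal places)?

0.617 kJ/s

Energy encountered per unit search time: 0.35×9 + 0.13×4.9 + 0.2×6.1 = 5.007 kJ/s.
Handling time per unit search time: 0.35×15 + 0.13×7 + 0.2×4.8 = 7.12.
Rate = 5.007/(1 + 7.12) = 0.6166 kJ/s.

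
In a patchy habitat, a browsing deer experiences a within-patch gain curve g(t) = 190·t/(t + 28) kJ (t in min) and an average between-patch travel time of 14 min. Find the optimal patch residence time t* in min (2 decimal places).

19.80 min

Optimal t* satisfies g'(t*) = g(t*)/(T + t*).
g'(t) = 190·28/(t + 28)². Setting 190·28/(t+28)² = 190t/[(t+28)(14+t)] gives 28(14+t) = t(t+28), so t² = 28×14 = 392.
t* = √392 = 19.8 min.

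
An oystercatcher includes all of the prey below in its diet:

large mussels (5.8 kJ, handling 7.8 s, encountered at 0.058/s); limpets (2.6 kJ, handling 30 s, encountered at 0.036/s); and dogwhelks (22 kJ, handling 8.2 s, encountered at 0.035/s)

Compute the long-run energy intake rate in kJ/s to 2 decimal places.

0.43 kJ/s

R = (0.058×5.8 + 0.036×2.6 + 0.035×22) / (1 + 0.058×7.8 + 0.036×30 + 0.035×8.2) = 1.2/2.819 = 0.4256 kJ/s.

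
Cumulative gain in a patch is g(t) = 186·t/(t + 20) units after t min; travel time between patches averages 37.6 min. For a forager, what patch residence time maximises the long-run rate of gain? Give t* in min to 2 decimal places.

27.42 min

Optimal t* satisfies g'(t*) = g(t*)/(T + t*).
g'(t) = 186·20/(t + 20)². Setting 186·20/(t+20)² = 186t/[(t+20)(37.6+t)] gives 20(37.6+t) = t(t+20), so t² = 20×37.6 = 752.
t* = √752 = 27.42 min.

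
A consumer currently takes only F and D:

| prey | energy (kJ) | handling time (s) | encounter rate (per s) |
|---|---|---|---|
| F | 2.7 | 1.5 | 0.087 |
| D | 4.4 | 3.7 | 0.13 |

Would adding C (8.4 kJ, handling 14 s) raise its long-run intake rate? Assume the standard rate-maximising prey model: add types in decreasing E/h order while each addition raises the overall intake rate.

Current rate: (0.087×2.7 + 0.13×4.4)/(1 + 0.087×1.5 + 0.13×3.7) = 0.5007 kJ/s.
C: E/h = 8.4/14 = 0.6 kJ/s.
0.6 > 0.5007, so adding C raises the average — include it.

Yes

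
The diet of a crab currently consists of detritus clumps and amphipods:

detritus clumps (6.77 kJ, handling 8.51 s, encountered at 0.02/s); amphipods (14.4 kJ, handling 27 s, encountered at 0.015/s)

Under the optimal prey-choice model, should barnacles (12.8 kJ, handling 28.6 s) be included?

Yes

Current rate: (0.02×6.77 + 0.015×14.4)/(1 + 0.02×8.51 + 0.015×27) = 0.2231 kJ/s.
barnacles: E/h = 12.8/28.6 = 0.4476 kJ/s.
0.4476 > 0.2231, so adding barnacles raises the average — include it.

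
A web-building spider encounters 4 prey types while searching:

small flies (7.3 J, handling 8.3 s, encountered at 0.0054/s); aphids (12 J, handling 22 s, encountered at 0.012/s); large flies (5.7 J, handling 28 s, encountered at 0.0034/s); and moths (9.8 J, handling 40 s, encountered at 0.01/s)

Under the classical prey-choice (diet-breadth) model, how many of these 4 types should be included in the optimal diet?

4

E/h in descending order: small flies 0.88, aphids 0.545, moths 0.245, large flies 0.204 J/s. The optimal diet is the largest prefix of this list for which every included type satisfies E_i/h_i > R on the types above it.
Rate on top 1: 0.03773. aphids: 0.545 > 0.03773 → include.
Rate on top 2: 0.1401. moths: 0.245 > 0.1401 → include.
Rate on top 3: 0.1647. large flies: 0.204 > 0.1647 → include.
Optimal diet: small flies, aphids, moths, large flies — 4 of 4 types.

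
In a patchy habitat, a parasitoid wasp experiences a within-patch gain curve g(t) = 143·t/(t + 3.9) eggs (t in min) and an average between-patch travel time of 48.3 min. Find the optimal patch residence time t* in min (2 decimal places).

13.72 min

Maximise g(t)/(T+t): set derivative to zero → g'(t)(T+t) = g(t).
g'(t) = 143·3.9/(t + 3.9)². Setting 143·3.9/(t+3.9)² = 143t/[(t+3.9)(48.3+t)] gives 3.9(48.3+t) = t(t+3.9), so t² = 3.9×48.3 = 188.4.
t* = √188.4 = 13.72 min.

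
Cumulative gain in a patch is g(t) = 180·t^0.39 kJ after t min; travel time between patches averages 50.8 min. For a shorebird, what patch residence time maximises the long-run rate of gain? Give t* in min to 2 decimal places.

32.48 min

Maximise g(t)/(T+t): set derivative to zero → g'(t)(T+t) = g(t).
g'(t) = 0.39·180·t^-0.61. Setting 0.39·180·t^-0.61 = 180·t^0.39/(50.8+t) gives 0.39(50.8+t) = t, so 0.61·t = 0.39×50.8.
t* = 0.39×50.8/0.61 = 32.48 min.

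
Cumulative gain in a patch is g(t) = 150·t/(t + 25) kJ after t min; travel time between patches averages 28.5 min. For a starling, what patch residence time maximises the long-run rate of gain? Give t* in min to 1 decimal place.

Optimal t* satisfies g'(t*) = g(t*)/(T + t*).
g'(t) = 150·25/(t + 25)². Setting 150·25/(t+25)² = 150t/[(t+25)(28.5+t)] gives 25(28.5+t) = t(t+25), so t² = 25×28.5 = 712.5.
t* = √712.5 = 26.69 min.

26.7 min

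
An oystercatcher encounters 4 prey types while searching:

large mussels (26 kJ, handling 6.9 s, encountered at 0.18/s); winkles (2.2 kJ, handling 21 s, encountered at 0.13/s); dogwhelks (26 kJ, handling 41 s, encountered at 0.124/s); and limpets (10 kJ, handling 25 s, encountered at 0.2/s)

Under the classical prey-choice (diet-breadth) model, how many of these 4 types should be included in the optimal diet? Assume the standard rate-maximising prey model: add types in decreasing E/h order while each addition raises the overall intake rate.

1

Rank by E/h (kJ/s): large mussels 3.77, dogwhelks 0.634, limpets 0.4, winkles 0.105. Include each in turn until the next type's E/h falls below the running intake rate.
Rate on top 1: 2.087. dogwhelks: 0.634 < 2.087 → exclude; stop.
Optimal diet: large mussels — 1 of 4 types.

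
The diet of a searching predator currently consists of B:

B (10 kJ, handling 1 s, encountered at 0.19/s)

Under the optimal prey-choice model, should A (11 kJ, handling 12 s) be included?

On B alone, R = ΣλE/(1+Σλh) = 1.9/1.19 = 1.597 kJ/s.
Profitability of A: 11/12 = 0.9167 kJ/s.
Since 0.9167 < R, time spent handling A is better spent searching.

No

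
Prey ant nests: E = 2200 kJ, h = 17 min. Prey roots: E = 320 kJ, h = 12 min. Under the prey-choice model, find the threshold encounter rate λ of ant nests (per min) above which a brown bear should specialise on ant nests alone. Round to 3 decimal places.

0.015 per min

The zero-one rule: include roots iff E₂/h₂ > λE₁/(1+λh₁). Equality gives the switch point.
λE₁h₂ = E₂ + λE₂h₁ ⇒ λ = E₂/(E₁h₂ − E₂h₁) = 320/(2.64e+04 − 5440) = 0.01527 per min.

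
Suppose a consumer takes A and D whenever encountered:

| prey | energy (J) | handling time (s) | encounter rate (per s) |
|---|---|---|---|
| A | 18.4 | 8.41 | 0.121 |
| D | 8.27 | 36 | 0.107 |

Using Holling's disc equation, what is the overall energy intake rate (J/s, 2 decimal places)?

R = (0.121×18.4 + 0.107×8.27) / (1 + 0.121×8.41 + 0.107×36) = 3.111/5.87 = 0.5301 J/s.

0.53 J/s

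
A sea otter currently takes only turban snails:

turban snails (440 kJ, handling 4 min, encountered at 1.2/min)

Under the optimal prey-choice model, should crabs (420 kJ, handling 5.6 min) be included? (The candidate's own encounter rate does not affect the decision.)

No

Current rate: (1.2×440)/(1 + 1.2×4) = 91.03 kJ/min.
crabs: E/h = 420/5.6 = 75 kJ/min.
75 < 91.03, so adding crabs would lower the average — exclude it.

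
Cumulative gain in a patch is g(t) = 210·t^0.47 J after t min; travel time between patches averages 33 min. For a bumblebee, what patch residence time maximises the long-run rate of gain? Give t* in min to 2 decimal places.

29.26 min

By the marginal value theorem, leave when the instantaneous gain rate g'(t) equals the habitat-wide average g(t)/(T + t).
g'(t) = 0.47·210·t^-0.53. Setting 0.47·210·t^-0.53 = 210·t^0.47/(33+t) gives 0.47(33+t) = t, so 0.53·t = 0.47×33.
t* = 0.47×33/0.53 = 29.26 min.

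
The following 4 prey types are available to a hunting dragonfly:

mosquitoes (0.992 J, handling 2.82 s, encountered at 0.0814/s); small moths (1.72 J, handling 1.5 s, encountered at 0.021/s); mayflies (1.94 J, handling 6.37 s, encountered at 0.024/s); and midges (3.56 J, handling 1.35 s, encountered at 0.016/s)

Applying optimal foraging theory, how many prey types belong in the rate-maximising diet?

4

E/h in descending order: midges 2.64, small moths 1.15, mosquitoes 0.352, mayflies 0.305 J/s. The optimal diet is the largest prefix of this list for which every included type satisfies E_i/h_i > R on the types above it.
Rate on top 1: 0.05576. small moths: 1.15 > 0.05576 → include.
Rate on top 2: 0.08839. mosquitoes: 0.352 > 0.08839 → include.
Rate on top 3: 0.1355. mayflies: 0.305 > 0.1355 → include.
Optimal diet: midges, small moths, mosquitoes, mayflies — 4 of 4 types.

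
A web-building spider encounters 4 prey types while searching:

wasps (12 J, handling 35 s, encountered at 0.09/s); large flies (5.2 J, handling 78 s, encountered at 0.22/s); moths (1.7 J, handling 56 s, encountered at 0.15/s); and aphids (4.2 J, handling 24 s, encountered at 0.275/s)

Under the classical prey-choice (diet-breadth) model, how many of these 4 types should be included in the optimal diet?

E/h in descending order: wasps 0.343, aphids 0.175, large flies 0.0667, moths 0.0304 J/s. The optimal diet is the largest prefix of this list for which every included type satisfies E_i/h_i > R on the types above it.
Rate on top 1: 0.2602. aphids: 0.175 < 0.2602 → exclude; stop.
Optimal diet: wasps — 1 of 4 types.

1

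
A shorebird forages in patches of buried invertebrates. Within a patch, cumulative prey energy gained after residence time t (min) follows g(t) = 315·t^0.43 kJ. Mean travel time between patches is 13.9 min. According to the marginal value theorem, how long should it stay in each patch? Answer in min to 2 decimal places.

10.49 min

By the marginal value theorem, leave when the instantaneous gain rate g'(t) equals the habitat-wide average g(t)/(T + t).
g'(t) = 0.43·315·t^-0.57. Setting 0.43·315·t^-0.57 = 315·t^0.43/(13.9+t) gives 0.43(13.9+t) = t, so 0.57·t = 0.43×13.9.
t* = 0.43×13.9/0.57 = 10.49 min.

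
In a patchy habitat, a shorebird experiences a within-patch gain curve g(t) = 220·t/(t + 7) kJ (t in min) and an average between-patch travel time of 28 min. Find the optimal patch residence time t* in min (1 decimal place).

14.0 min

Optimal t* satisfies g'(t*) = g(t*)/(T + t*).
g'(t) = 220·7/(t + 7)². Setting 220·7/(t+7)² = 220t/[(t+7)(28+t)] gives 7(28+t) = t(t+7), so t² = 7×28 = 196.
t* = √196 = 14 min.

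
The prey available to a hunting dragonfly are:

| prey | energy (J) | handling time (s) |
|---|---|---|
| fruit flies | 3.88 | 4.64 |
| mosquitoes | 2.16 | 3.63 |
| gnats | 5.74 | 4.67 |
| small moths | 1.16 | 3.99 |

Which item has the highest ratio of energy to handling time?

gnats

In descending order of E/h:
gnats: 5.74/4.67 = 1.23 J/s
fruit flies: 3.88/4.64 = 0.836 J/s
mosquitoes: 2.16/3.63 = 0.595 J/s
small moths: 1.16/3.99 = 0.291 J/s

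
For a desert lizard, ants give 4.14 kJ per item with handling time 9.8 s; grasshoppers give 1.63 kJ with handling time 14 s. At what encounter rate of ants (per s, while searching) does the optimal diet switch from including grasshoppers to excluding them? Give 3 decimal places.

0.039 per s

Drop grasshoppers once their profitability E₂/h₂ falls below the rate achievable on ants alone: E₂/h₂ = λE₁/(1 + λh₁).
Solve for λ: λE₁h₂ = E₂(1 + λh₁) → λ(E₁h₂ − E₂h₁) = E₂ → λ = E₂/(E₁h₂ − E₂h₁).
λ = 1.63/(4.14×14 − 1.63×9.8) = 1.63/41.99 = 0.03882 per s.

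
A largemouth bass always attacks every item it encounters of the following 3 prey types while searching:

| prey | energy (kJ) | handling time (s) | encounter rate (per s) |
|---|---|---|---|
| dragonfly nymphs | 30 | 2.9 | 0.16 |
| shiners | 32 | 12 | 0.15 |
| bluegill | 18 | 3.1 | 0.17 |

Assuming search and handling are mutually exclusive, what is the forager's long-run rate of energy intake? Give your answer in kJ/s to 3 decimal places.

R = (0.16×30 + 0.15×32 + 0.17×18) / (1 + 0.16×2.9 + 0.15×12 + 0.17×3.1) = 12.66/3.791 = 3.339 kJ/s.

3.339 kJ/s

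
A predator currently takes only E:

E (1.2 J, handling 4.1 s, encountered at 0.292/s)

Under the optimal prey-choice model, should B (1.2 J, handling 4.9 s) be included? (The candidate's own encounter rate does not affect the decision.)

Yes

Intake rate on the current diet: R = (0.292×1.2) / (1 + 0.292×4.1) = 0.3504/2.197 = 0.1595 J/s.
B: E/h = 1.2/4.9 = 0.2449 J/s.
Since 0.2449 > R, including B increases the long-run rate.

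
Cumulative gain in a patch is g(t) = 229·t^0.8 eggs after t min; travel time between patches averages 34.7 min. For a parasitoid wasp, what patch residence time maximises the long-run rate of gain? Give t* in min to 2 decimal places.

138.80 min

Maximise g(t)/(T+t): set derivative to zero → g'(t)(T+t) = g(t).
g'(t) = 0.8·229·t^-0.2. Setting 0.8·229·t^-0.2 = 229·t^0.8/(34.7+t) gives 0.8(34.7+t) = t, so 0.20·t = 0.8×34.7.
t* = 0.8×34.7/0.20 = 138.8 min.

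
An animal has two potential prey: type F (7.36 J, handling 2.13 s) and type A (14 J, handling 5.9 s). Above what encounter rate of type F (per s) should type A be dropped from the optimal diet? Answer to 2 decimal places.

1.03 per s

At the threshold, the rate on type F alone equals the profitability of type A: λ·7.36/(1 + λ·2.13) = 14/5.9 = 2.373.
Rearranging, λ(7.36 − 2.373×2.13) = 2.373, so λ = 2.373/2.306 = 1.029 per s.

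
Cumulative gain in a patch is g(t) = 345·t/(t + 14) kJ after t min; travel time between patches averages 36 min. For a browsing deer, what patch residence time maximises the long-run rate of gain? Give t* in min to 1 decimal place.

Optimal t* satisfies g'(t*) = g(t*)/(T + t*).
g'(t) = 345·14/(t + 14)². Setting 345·14/(t+14)² = 345t/[(t+14)(36+t)] gives 14(36+t) = t(t+14), so t² = 14×36 = 504.
t* = √504 = 22.45 min.

22.4 min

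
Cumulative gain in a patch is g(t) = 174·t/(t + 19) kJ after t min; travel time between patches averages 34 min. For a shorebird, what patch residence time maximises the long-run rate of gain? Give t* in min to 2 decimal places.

By the marginal value theorem, leave when the instantaneous gain rate g'(t) equals the habitat-wide average g(t)/(T + t).
g'(t) = 174·19/(t + 19)². Setting 174·19/(t+19)² = 174t/[(t+19)(34+t)] gives 19(34+t) = t(t+19), so t² = 19×34 = 646.
t* = √646 = 25.42 min.

25.42 min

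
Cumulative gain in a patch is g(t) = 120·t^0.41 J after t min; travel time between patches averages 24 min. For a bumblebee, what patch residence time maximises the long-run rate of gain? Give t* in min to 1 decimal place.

16.7 min

Optimal t* satisfies g'(t*) = g(t*)/(T + t*).
g'(t) = 0.41·120·t^-0.59. Setting 0.41·120·t^-0.59 = 120·t^0.41/(24+t) gives 0.41(24+t) = t, so 0.59·t = 0.41×24.
t* = 0.41×24/0.59 = 16.68 min.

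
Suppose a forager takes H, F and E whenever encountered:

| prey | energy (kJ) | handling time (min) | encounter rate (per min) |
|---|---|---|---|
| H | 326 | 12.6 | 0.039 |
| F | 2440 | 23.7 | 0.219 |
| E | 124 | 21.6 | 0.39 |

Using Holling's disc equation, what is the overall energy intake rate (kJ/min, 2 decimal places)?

39.42 kJ/min

Energy encountered per unit search time: 0.039×326 + 0.219×2440 + 0.39×124 = 595.4 kJ/min.
Handling time per unit search time: 0.039×12.6 + 0.219×23.7 + 0.39×21.6 = 14.11.
Rate = 595.4/(1 + 14.11) = 39.42 kJ/min.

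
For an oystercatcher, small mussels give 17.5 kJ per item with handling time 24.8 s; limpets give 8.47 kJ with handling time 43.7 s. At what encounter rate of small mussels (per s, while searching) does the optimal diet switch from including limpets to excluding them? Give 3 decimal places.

0.015 per s

At the threshold, the rate on small mussels alone equals the profitability of limpets: λ·17.5/(1 + λ·24.8) = 8.47/43.7 = 0.1938.
Rearranging, λ(17.5 − 0.1938×24.8) = 0.1938, so λ = 0.1938/12.69 = 0.01527 per s.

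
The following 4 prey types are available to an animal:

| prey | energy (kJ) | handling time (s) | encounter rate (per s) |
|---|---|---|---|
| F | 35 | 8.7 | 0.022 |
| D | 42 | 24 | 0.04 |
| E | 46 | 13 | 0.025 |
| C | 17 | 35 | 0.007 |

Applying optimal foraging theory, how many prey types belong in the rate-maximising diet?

Rank by E/h (kJ/s): F 4.02, E 3.54, D 1.75, C 0.486. Include each in turn until the next type's E/h falls below the running intake rate.
Rate on top 1: 0.6463. E: 3.54 > 0.6463 → include.
Rate on top 2: 1.266. D: 1.75 > 1.266 → include.
Rate on top 3: 1.454. C: 0.486 < 1.454 → exclude; stop.
Optimal diet: F, E, D — 3 of 4 types.

3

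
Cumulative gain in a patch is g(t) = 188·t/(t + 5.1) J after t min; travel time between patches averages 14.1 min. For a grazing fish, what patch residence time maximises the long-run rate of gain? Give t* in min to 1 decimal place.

Optimal t* satisfies g'(t*) = g(t*)/(T + t*).
g'(t) = 188·5.1/(t + 5.1)². Setting 188·5.1/(t+5.1)² = 188t/[(t+5.1)(14.1+t)] gives 5.1(14.1+t) = t(t+5.1), so t² = 5.1×14.1 = 71.91.
t* = √71.91 = 8.48 min.

8.5 min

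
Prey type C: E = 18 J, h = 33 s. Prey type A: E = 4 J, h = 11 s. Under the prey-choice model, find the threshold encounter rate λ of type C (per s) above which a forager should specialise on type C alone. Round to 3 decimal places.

The zero-one rule: include type A iff E₂/h₂ > λE₁/(1+λh₁). Equality gives the switch point.
λE₁h₂ = E₂ + λE₂h₁ ⇒ λ = E₂/(E₁h₂ − E₂h₁) = 4/(198 − 132) = 0.06061 per s.

0.061 per s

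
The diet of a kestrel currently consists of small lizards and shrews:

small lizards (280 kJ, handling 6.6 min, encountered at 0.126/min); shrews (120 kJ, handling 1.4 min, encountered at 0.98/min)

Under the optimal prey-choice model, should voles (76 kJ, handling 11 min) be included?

On small lizards and shrews alone, R = ΣλE/(1+Σλh) = 152.9/3.204 = 47.72 kJ/min.
Profitability of voles: 76/11 = 6.909 kJ/min.
Since 6.909 < R, time spent handling voles is better spent searching.

No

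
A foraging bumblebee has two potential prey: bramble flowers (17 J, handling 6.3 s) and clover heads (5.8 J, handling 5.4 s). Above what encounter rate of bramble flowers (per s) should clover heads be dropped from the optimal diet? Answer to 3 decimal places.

At the threshold, the rate on bramble flowers alone equals the profitability of clover heads: λ·17/(1 + λ·6.3) = 5.8/5.4 = 1.074.
Rearranging, λ(17 − 1.074×6.3) = 1.074, so λ = 1.074/10.23 = 0.105 per s.

0.105 per s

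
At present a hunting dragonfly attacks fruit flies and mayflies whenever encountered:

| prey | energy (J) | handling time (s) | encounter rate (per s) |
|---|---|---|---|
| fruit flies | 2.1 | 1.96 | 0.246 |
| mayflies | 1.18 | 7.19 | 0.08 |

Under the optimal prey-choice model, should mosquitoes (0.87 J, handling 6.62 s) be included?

Current rate: (0.246×2.1 + 0.08×1.18)/(1 + 0.246×1.96 + 0.08×7.19) = 0.297 J/s.
Profitability of mosquitoes: 0.87/6.62 = 0.1314 J/s.
0.1314 < 0.297, so adding mosquitoes would lower the average — exclude it.

No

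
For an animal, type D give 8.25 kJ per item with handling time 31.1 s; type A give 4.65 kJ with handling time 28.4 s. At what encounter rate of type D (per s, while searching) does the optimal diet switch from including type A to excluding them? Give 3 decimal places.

0.052 per s

Drop type A once their profitability E₂/h₂ falls below the rate achievable on type D alone: E₂/h₂ = λE₁/(1 + λh₁).
Solve for λ: λE₁h₂ = E₂(1 + λh₁) → λ(E₁h₂ − E₂h₁) = E₂ → λ = E₂/(E₁h₂ − E₂h₁).
λ = 4.65/(8.25×28.4 − 4.65×31.1) = 4.65/89.68 = 0.05185 per s.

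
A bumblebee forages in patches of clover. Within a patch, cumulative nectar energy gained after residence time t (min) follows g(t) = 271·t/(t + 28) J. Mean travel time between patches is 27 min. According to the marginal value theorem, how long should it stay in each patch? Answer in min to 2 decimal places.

Maximise g(t)/(T+t): set derivative to zero → g'(t)(T+t) = g(t).
g'(t) = 271·28/(t + 28)². Setting 271·28/(t+28)² = 271t/[(t+28)(27+t)] gives 28(27+t) = t(t+28), so t² = 28×27 = 756.
t* = √756 = 27.5 min.

27.50 min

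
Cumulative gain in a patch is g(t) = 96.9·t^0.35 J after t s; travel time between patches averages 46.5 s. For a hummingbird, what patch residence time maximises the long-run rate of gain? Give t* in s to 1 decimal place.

Optimal t* satisfies g'(t*) = g(t*)/(T + t*).
g'(t) = 0.35·96.9·t^-0.65. Setting 0.35·96.9·t^-0.65 = 96.9·t^0.35/(46.5+t) gives 0.35(46.5+t) = t, so 0.65·t = 0.35×46.5.
t* = 0.35×46.5/0.65 = 25.04 s.

25.0 s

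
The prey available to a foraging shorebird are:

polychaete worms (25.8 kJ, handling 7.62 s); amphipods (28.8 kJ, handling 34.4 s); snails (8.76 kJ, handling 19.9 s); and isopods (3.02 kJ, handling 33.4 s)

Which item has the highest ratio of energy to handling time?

Profitability E/h (kJ/s): polychaete worms = 25.8/7.62 = 3.39, amphipods = 28.8/34.4 = 0.837, snails = 8.76/19.9 = 0.44, isopods = 3.02/33.4 = 0.0904.
Ranked: polychaete worms > amphipods > snails > isopods.

polychaete worms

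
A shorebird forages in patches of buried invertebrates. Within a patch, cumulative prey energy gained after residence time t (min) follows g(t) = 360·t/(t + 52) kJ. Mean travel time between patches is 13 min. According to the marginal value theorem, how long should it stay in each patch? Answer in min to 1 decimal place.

Optimal t* satisfies g'(t*) = g(t*)/(T + t*).
g'(t) = 360·52/(t + 52)². Setting 360·52/(t+52)² = 360t/[(t+52)(13+t)] gives 52(13+t) = t(t+52), so t² = 52×13 = 676.
t* = √676 = 26 min.

26.0 min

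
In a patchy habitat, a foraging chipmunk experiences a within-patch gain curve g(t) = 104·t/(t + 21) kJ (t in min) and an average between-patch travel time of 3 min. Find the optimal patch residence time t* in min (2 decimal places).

Maximise g(t)/(T+t): set derivative to zero → g'(t)(T+t) = g(t).
g'(t) = 104·21/(t + 21)². Setting 104·21/(t+21)² = 104t/[(t+21)(3+t)] gives 21(3+t) = t(t+21), so t² = 21×3 = 63.
t* = √63 = 7.937 min.

7.94 min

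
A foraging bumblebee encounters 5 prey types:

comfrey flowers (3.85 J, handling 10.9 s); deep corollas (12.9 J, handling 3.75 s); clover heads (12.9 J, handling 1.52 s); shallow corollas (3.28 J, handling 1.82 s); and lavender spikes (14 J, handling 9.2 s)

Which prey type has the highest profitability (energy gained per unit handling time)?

clover heads

In descending order of E/h:
clover heads: 12.9/1.52 = 8.49 J/s
deep corollas: 12.9/3.75 = 3.44 J/s
shallow corollas: 3.28/1.82 = 1.8 J/s
lavender spikes: 14/9.2 = 1.52 J/s
comfrey flowers: 3.85/10.9 = 0.353 J/s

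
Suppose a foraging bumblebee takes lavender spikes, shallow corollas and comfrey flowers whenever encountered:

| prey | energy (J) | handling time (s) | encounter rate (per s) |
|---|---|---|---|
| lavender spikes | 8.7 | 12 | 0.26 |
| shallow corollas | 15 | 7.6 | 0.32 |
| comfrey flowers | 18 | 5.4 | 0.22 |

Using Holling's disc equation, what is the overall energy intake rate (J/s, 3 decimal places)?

1.424 J/s

Energy encountered per unit search time: 0.26×8.7 + 0.32×15 + 0.22×18 = 11.02 J/s.
Handling time per unit search time: 0.26×12 + 0.32×7.6 + 0.22×5.4 = 6.74.
Rate = 11.02/(1 + 6.74) = 1.424 J/s.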